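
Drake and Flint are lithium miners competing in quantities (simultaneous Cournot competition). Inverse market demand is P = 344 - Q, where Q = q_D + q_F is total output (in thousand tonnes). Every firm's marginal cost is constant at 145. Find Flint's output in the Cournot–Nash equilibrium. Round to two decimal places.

66.33

A representative firm's profit is π_i = q_i(344 - Q) - 145q_i.
Setting ∂π_i/∂q_i = 0 with rivals' quantities fixed: 199 - 2q_i - q_j = 0.
With identical firms every q_j equals q_i, so q_j = q_i and 199 = 3q_i, giving q_i = 199/3.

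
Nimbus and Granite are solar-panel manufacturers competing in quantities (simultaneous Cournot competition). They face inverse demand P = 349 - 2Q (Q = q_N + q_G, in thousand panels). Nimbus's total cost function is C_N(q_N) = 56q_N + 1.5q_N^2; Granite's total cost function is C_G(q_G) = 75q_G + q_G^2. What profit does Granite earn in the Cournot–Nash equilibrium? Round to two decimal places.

3686.06

Nimbus's profit: π_N = (349 - 2Q)q_N - (56q_N + (3/2)q_N²). Setting ∂π_N/∂q_N = 0: 293 - 7q_N - 2(q_G) = 0.
Granite's profit: π_G = (349 - 2Q)q_G - (75q_G + q_G²). Setting ∂π_G/∂q_G = 0: 274 - 6q_G - 2(q_N) = 0.
So q_N = (293 - 2q_G)/7 and q_G = (274 - 2q_N)/6.
Solving the pair: q_N = 605/19, q_G = 666/19.
Price P = 349 - 2·(1271/19) = 215.2105.
Granite's profit: 215.2105·(666/19) - 75·(666/19) - (666/19)² = 3686.0609.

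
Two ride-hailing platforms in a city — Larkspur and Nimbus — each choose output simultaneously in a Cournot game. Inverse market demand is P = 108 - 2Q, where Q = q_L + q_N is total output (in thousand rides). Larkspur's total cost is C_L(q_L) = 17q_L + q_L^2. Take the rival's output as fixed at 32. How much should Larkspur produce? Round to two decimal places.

With the rival's output fixed at 32, Larkspur's profit is π_L = (108 - 2·32 - 2q_L)q_L - (17q_L + q_L²) = (44 - 2q_L)q_L - (17q_L + q_L²).
∂π_L/∂q_L = 27 - 6q_L = 0, so q_L = 9/2.

4.50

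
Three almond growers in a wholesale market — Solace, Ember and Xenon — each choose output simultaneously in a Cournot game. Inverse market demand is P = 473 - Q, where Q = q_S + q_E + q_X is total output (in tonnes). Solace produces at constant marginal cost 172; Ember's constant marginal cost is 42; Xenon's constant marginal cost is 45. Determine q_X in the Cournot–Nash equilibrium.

Solace's profit: π_S = (473 - Q)q_S - (172q_S). Setting ∂π_S/∂q_S = 0: 301 - 2q_S - (q_E + q_X) = 0.
Ember's first-order condition: 431 - 2q_E - (q_S + q_X) = 0.
Xenon's first-order condition: 428 - 2q_X - (q_S + q_E) = 0.
Adding the 3 first-order conditions: 1160 − 4Q = 0, so Q = 290.
Back-substituting: q_S = (301 − 290) = 11, q_E = (431 − 290) = 141, q_X = (428 − 290) = 138.

138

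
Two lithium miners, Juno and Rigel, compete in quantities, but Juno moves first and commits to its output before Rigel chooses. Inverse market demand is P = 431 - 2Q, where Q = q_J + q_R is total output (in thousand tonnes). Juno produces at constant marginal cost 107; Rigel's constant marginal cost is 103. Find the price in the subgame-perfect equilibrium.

187

Solve by backward induction. Given q_J, the follower Rigel maximises π_R = (431 - 2q_J - 2q_R)q_R - 103q_R.
Setting the follower's marginal profit to zero, 328 - 2q_J - 4q_R = 0, i.e. q_R = (328 - 2q_J)/4.
Juno substitutes q_R(q_J) into its own profit: π_J = q_J(431 - 2q_J - (328 - 2q_J)/2) - 107q_J = (267 - q_J)q_J - 107q_J.
Maximising: ∂π_J/∂q_J = 160 - 2q_J = 0, giving q_J = 80.
Then q_R = (328 - 2·80)/4 = 42.
Total output Q = 122, so price P = 431 - 2·122 = 187.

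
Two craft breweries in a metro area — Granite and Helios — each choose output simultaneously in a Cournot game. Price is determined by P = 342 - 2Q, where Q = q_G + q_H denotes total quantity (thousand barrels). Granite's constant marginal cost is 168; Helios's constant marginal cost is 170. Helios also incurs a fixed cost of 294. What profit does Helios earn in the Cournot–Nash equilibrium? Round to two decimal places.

1311.56

Granite's profit: π_G = (342 - 2Q)q_G - (168q_G). Setting ∂π_G/∂q_G = 0: 174 - 4q_G - 2(q_H) = 0.
Helios's first-order condition: 172 - 4q_H - 2(q_G) = 0.
Rearranging gives the reaction functions q_G = (174 - 2q_H)/4 and q_H = (172 - 2q_G)/4.
Substituting one into the other gives q_G = 88/3 and q_H = 85/3.
Price P = 342 - 2·(173/3) = 680/3.
Helios's profit: (680/3 - 170)·(85/3) - 294 = 1311.5556.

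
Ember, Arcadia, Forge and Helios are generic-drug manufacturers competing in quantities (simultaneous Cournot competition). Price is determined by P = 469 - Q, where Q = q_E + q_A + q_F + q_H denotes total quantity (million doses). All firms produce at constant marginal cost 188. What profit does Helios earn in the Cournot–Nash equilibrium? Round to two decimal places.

3158.44

Each firm earns π_i = (469 - Q)q_i - 188q_i.
First-order condition (treating rivals' output as given): 281 - 2q_i - Σ_{j≠i} q_j = 0.
By symmetry each firm produces the same amount; substituting Σ_{j≠i} q_j = 3q_i yields q_i = 281/5.
Price P = 469 - 1124/5 = 1221/5.
Helios's profit: (1221/5 - 188)·(281/5) = 3158.4400.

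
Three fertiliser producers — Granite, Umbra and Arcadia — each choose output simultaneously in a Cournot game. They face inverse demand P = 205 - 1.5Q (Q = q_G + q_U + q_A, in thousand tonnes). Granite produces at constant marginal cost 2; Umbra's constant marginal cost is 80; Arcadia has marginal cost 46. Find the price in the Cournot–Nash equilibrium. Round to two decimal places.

83.25

Granite's profit: π_G = (205 - 1.5Q)q_G - (2q_G). Setting ∂π_G/∂q_G = 0: 203 - 3q_G - (3/2)(q_U + q_A) = 0.
Umbra's first-order condition: 125 - 3q_U - (3/2)(q_G + q_A) = 0.
Arcadia's profit: π_A = (205 - 1.5Q)q_A - (46q_A). Setting ∂π_A/∂q_A = 0: 159 - 3q_A - (3/2)(q_G + q_U) = 0.
Adding the 3 first-order conditions: 487 − 6Q = 0, so Q = 487/6.
Back-substituting: q_G = (203 − 487/4)/(3/2) = 325/6, q_U = (125 − 487/4)/(3/2) = 13/6, q_A = (159 − 487/4)/(3/2) = 149/6.
Total output Q = 487/6, so price P = 205 - (3/2)·(487/6) = 333/4.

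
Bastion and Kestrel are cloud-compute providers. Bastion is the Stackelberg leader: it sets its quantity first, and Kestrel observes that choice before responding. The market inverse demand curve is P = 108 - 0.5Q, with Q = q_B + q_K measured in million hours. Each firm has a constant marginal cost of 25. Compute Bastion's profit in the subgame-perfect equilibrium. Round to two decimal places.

1722.25

Solve by backward induction. Given q_B, the follower Kestrel maximises π_K = (108 - (1/2)q_B - (1/2)q_K)q_K - 25q_K.
Follower FOC: 83 - (1/2)q_B - q_K = 0, so q_K(q_B) = (83 - (1/2)q_B).
Bastion substitutes q_K(q_B) into its own profit: π_B = q_B(108 - (1/2)q_B - (83 - (1/2)q_B)/2) - 25q_B = (133/2 - (1/4)q_B)q_B - 25q_B.
The leader's first-order condition 83/2 - (1/2)q_B = 0 yields q_B = 83.
Then q_K = (83 - (1/2)·83) = 83/2.
Price P = 108 - (1/2)·(249/2) = 183/4.
Bastion's profit: (183/4 - 25)·83 = 1722.2500.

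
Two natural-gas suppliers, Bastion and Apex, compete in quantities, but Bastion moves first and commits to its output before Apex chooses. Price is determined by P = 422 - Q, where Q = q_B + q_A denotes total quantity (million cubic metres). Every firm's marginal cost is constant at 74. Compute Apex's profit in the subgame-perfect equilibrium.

The follower Apex best-responds to any q_B: π_A = (422 - Q)q_A - 74q_A.
Follower FOC: 348 - q_B - 2q_A = 0, so q_A(q_B) = (348 - q_B)/2.
The leader anticipates this reaction. Substituting into P = 422 - Q gives P = 248 - (1/2)q_B, so π_B = (248 - (1/2)q_B)q_B - 74q_B.
The leader's first-order condition 174 - q_B = 0 yields q_B = 174.
Then q_A = (348 - 174)/2 = 87.
Price P = 422 - 261 = 161.
Apex's profit: (161 - 74)·87 = 7569.

7569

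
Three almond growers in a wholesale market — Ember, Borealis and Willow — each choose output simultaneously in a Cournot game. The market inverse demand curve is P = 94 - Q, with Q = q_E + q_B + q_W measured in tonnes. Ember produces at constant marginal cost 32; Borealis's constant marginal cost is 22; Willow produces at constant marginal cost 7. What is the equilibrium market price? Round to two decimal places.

Ember's profit: π_E = (94 - Q)q_E - (32q_E). Setting ∂π_E/∂q_E = 0: 62 - 2q_E - (q_B + q_W) = 0.
Borealis's profit: π_B = (94 - Q)q_B - (22q_B). Setting ∂π_B/∂q_B = 0: 72 - 2q_B - (q_E + q_W) = 0.
Willow's first-order condition: 87 - 2q_W - (q_E + q_B) = 0.
Adding the 3 conditions: 221 − 2Q − 2Q = 0, i.e. Q = 221/4.
Back-substituting: q_E = (62 − 221/4) = 27/4, q_B = (72 − 221/4) = 67/4, q_W = (87 − 221/4) = 127/4.
Total output Q = 221/4, so price P = 94 - 221/4 = 155/4.

38.75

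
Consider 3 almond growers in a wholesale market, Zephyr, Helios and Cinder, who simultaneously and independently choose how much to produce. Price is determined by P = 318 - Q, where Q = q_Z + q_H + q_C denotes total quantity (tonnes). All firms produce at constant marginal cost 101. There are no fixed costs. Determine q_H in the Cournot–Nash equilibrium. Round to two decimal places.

Each firm earns π_i = (318 - Q)q_i - 101q_i.
Setting ∂π_i/∂q_i = 0 with rivals' quantities fixed: 217 - 2q_i - Σ_{j≠i} q_j = 0.
With identical firms every q_j equals q_i, so Σ_{j≠i} q_j = 2q_i and 217 = 4q_i, giving q_i = 217/4.

54.25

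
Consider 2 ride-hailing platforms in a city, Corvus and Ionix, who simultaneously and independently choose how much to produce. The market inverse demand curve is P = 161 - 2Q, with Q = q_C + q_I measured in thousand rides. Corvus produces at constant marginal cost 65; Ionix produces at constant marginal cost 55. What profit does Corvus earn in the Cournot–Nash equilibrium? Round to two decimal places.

Corvus's profit: π_C = (161 - 2Q)q_C - (65q_C). Setting ∂π_C/∂q_C = 0: 96 - 4q_C - 2(q_I) = 0.
Ionix's first-order condition: 106 - 4q_I - 2(q_C) = 0.
Best responses: q_C = (96 - 2q_I)/4, q_I = (106 - 2q_C)/4.
Substituting one into the other gives q_C = 43/3 and q_I = 58/3.
Price P = 161 - 2·(101/3) = 281/3.
Corvus's profit: (281/3 - 65)·(43/3) = 410.8889.

410.89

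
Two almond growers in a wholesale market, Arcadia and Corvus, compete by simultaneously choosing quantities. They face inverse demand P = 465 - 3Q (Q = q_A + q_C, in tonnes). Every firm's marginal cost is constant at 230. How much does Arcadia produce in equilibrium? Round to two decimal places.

Each firm earns π_i = (465 - 3Q)q_i - 230q_i.
First-order condition (treating rivals' output as given): 235 - 6q_i - 3q_j = 0.
With identical firms every q_j equals q_i, so q_j = q_i and 235 = 9q_i, giving q_i = 235/9.

26.11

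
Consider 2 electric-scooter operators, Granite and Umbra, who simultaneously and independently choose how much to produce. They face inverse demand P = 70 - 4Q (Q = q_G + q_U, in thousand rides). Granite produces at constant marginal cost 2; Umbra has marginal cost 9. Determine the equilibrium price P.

Granite's profit: π_G = (70 - 4Q)q_G - (2q_G). Setting ∂π_G/∂q_G = 0: 68 - 8q_G - 4(q_U) = 0.
Umbra's first-order condition: 61 - 8q_U - 4(q_G) = 0.
Best responses: q_G = (68 - 4q_U)/8, q_U = (61 - 4q_G)/8.
Substituting one into the other gives q_G = 25/4 and q_U = 9/2.
Total output Q = 43/4, so price P = 70 - 4·(43/4) = 27.

27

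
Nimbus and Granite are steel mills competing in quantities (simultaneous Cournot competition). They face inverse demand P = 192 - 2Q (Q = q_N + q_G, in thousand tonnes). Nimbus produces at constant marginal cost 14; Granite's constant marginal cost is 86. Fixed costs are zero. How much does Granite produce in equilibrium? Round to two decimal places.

Nimbus's profit: π_N = (192 - 2Q)q_N - (14q_N). Setting ∂π_N/∂q_N = 0: 178 - 4q_N - 2(q_G) = 0.
Granite's first-order condition: 106 - 4q_G - 2(q_N) = 0.
Best responses: q_N = (178 - 2q_G)/4, q_G = (106 - 2q_N)/4.
Solving the pair: q_N = 125/3, q_G = 17/3.

5.67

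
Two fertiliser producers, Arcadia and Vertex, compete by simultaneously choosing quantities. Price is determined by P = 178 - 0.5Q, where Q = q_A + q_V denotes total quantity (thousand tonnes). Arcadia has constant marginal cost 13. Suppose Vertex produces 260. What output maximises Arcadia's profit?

35

With the rival's output fixed at 260, Arcadia's profit is π_A = (178 - (1/2)·260 - (1/2)q_A)q_A - (13q_A) = (48 - (1/2)q_A)q_A - (13q_A).
∂π_A/∂q_A = 35 - q_A = 0, so q_A = 35.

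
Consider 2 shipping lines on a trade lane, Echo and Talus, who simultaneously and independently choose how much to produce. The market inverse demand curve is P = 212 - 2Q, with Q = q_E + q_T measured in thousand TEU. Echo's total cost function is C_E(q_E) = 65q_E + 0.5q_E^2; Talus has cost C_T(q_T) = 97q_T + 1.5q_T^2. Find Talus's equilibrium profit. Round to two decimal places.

287.58

Echo's profit: π_E = (212 - 2Q)q_E - (65q_E + (1/2)q_E²). Setting ∂π_E/∂q_E = 0: 147 - 5q_E - 2(q_T) = 0.
Talus's profit: π_T = (212 - 2Q)q_T - (97q_T + (3/2)q_T²). Setting ∂π_T/∂q_T = 0: 115 - 7q_T - 2(q_E) = 0.
Rearranging gives the reaction functions q_E = (147 - 2q_T)/5 and q_T = (115 - 2q_E)/7.
Substituting one into the other gives q_E = 799/31 and q_T = 281/31.
Price P = 212 - 2·(1080/31) = 142.3226.
Talus's profit: 142.3226·(281/31) - 97·(281/31) - (3/2)(281/31)² = 287.5791.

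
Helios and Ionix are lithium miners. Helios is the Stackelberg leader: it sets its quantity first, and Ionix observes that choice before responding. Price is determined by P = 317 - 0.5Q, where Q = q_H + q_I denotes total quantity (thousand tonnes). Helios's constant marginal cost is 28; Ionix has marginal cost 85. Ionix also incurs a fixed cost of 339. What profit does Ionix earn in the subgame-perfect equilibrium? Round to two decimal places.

Solve by backward induction. Given q_H, the follower Ionix maximises π_I = (317 - (1/2)q_H - (1/2)q_I)q_I - 85q_I.
Setting the follower's marginal profit to zero, 232 - (1/2)q_H - q_I = 0, i.e. q_I = (232 - (1/2)q_H).
The leader anticipates this reaction. Substituting into P = 317 - 0.5Q gives P = 201 - (1/4)q_H, so π_H = (201 - (1/4)q_H)q_H - 28q_H.
Maximising: ∂π_H/∂q_H = 173 - (1/2)q_H = 0, giving q_H = 346.
Then q_I = (232 - (1/2)·346) = 59.
Price P = 317 - (1/2)·405 = 229/2.
Ionix's profit: (229/2 - 85)·59 - 339 = 1401.5000.

1401.50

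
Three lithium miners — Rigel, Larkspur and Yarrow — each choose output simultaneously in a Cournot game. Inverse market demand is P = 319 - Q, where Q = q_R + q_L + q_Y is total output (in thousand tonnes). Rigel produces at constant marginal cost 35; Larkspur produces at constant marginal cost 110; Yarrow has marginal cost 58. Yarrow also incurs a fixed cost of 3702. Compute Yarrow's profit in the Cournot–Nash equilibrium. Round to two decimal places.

1554.25

Rigel's profit: π_R = (319 - Q)q_R - (35q_R). Setting ∂π_R/∂q_R = 0: 284 - 2q_R - (q_L + q_Y) = 0.
Larkspur's profit: π_L = (319 - Q)q_L - (110q_L). Setting ∂π_L/∂q_L = 0: 209 - 2q_L - (q_R + q_Y) = 0.
Yarrow's profit: π_Y = (319 - Q)q_Y - (58q_Y). Setting ∂π_Y/∂q_Y = 0: 261 - 2q_Y - (q_R + q_L) = 0.
Summing all 3 equations gives 754 − 4Q = 0, hence Q = 377/2.
Back-substituting: q_R = (284 − 377/2) = 191/2, q_L = (209 − 377/2) = 41/2, q_Y = (261 − 377/2) = 145/2.
Price P = 319 - 377/2 = 261/2.
Yarrow's profit: (261/2 - 58)·(145/2) - 3702 = 1554.2500.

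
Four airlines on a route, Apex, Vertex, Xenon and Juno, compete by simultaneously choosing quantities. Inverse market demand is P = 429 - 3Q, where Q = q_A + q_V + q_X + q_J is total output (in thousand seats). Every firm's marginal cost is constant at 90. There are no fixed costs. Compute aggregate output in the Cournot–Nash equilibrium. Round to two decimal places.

90.40

A representative firm's profit is π_i = q_i(429 - 3Q) - 90q_i.
First-order condition (treating rivals' output as given): 339 - 6q_i - 3·Σ_{j≠i} q_j = 0.
With identical firms every q_j equals q_i, so Σ_{j≠i} q_j = 3q_i and 339 = 15q_i, giving q_i = 113/5.
Total output Q = 113/5 + 113/5 + 113/5 + 113/5 = 452/5.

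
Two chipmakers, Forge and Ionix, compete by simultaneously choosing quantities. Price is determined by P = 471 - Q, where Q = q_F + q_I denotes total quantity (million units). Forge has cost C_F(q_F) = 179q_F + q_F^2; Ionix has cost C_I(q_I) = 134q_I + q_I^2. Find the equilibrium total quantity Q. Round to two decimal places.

Forge's profit: π_F = (471 - Q)q_F - (179q_F + q_F²). Setting ∂π_F/∂q_F = 0: 292 - 4q_F - (q_I) = 0.
Ionix's first-order condition: 337 - 4q_I - (q_F) = 0.
Best responses: q_F = (292 - q_I)/4, q_I = (337 - q_F)/4.
Substituting one into the other gives q_F = 277/5 and q_I = 352/5.
Total output Q = 277/5 + 352/5 = 629/5.

125.80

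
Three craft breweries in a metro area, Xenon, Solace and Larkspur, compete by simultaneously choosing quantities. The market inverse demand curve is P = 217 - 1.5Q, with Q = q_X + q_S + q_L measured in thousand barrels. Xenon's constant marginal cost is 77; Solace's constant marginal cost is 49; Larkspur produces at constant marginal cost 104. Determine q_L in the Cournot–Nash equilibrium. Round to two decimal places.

Xenon's profit: π_X = (217 - 1.5Q)q_X - (77q_X). Setting ∂π_X/∂q_X = 0: 140 - 3q_X - (3/2)(q_S + q_L) = 0.
Solace's first-order condition: 168 - 3q_S - (3/2)(q_X + q_L) = 0.
Larkspur's profit: π_L = (217 - 1.5Q)q_L - (104q_L). Setting ∂π_L/∂q_L = 0: 113 - 3q_L - (3/2)(q_X + q_S) = 0.
Summing all 3 equations gives 421 − 6Q = 0, hence Q = 421/6.
Back-substituting: q_X = (140 − 421/4)/(3/2) = 139/6, q_S = (168 − 421/4)/(3/2) = 251/6, q_L = (113 − 421/4)/(3/2) = 31/6.

5.17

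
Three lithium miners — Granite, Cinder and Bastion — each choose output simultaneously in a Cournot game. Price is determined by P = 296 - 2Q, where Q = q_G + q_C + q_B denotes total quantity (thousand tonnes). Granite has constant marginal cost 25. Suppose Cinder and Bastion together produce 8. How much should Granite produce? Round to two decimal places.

63.75

With rivals' combined output fixed at 8, Granite's profit is π_G = (296 - 2·8 - 2q_G)q_G - (25q_G) = (280 - 2q_G)q_G - (25q_G).
∂π_G/∂q_G = 255 - 4q_G = 0, so q_G = 255/4.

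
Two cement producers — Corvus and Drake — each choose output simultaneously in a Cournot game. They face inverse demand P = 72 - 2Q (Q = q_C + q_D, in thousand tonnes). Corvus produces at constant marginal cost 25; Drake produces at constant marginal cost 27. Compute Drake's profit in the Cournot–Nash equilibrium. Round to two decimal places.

102.72

Corvus's profit: π_C = (72 - 2Q)q_C - (25q_C). Setting ∂π_C/∂q_C = 0: 47 - 4q_C - 2(q_D) = 0.
Drake's profit: π_D = (72 - 2Q)q_D - (27q_D). Setting ∂π_D/∂q_D = 0: 45 - 4q_D - 2(q_C) = 0.
Best responses: q_C = (47 - 2q_D)/4, q_D = (45 - 2q_C)/4.
Substituting one into the other gives q_C = 49/6 and q_D = 43/6.
Price P = 72 - 2·(46/3) = 124/3.
Drake's profit: (124/3 - 27)·(43/6) = 1849/18.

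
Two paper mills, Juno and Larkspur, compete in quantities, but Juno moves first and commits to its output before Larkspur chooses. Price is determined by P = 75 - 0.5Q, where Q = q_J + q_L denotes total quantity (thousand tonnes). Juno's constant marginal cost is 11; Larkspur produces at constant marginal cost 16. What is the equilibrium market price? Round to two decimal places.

28.25

The follower Larkspur best-responds to any q_J: π_L = (75 - 0.5Q)q_L - 16q_L.
Follower FOC: 59 - (1/2)q_J - q_L = 0, so q_L(q_J) = (59 - (1/2)q_J).
Juno substitutes q_L(q_J) into its own profit: π_J = q_J(75 - (1/2)q_J - (59 - (1/2)q_J)/2) - 11q_J = (91/2 - (1/4)q_J)q_J - 11q_J.
Leader FOC: 69/2 - (1/2)q_J = 0, so q_J = 69.
Then q_L = (59 - (1/2)·69) = 49/2.
Total output Q = 187/2, so price P = 75 - (1/2)·(187/2) = 113/4.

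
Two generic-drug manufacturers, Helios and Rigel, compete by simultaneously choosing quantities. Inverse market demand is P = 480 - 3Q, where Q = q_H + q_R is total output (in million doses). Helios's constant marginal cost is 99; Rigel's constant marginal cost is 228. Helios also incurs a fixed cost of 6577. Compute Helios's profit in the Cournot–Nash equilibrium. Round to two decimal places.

Helios's profit: π_H = (480 - 3Q)q_H - (99q_H). Setting ∂π_H/∂q_H = 0: 381 - 6q_H - 3(q_R) = 0.
Rigel's profit: π_R = (480 - 3Q)q_R - (228q_R). Setting ∂π_R/∂q_R = 0: 252 - 6q_R - 3(q_H) = 0.
Best responses: q_H = (381 - 3q_R)/6, q_R = (252 - 3q_H)/6.
Substituting one into the other gives q_H = 170/3 and q_R = 41/3.
Price P = 480 - 3·(211/3) = 269.
Helios's profit: (269 - 99)·(170/3) - 6577 = 3056.3333.

3056.33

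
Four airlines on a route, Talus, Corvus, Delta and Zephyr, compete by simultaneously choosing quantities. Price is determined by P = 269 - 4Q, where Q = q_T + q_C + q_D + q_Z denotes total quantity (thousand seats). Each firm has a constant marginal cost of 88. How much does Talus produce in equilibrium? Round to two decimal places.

9.05

Each firm earns π_i = (269 - 4Q)q_i - 88q_i.
First-order condition (treating rivals' output as given): 181 - 8q_i - 4·Σ_{j≠i} q_j = 0.
With identical firms every q_j equals q_i, so Σ_{j≠i} q_j = 3q_i and 181 = 20q_i, giving q_i = 181/20.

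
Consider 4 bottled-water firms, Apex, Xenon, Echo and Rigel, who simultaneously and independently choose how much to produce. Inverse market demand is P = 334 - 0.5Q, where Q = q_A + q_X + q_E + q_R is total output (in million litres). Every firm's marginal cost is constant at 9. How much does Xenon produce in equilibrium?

130

Each firm earns π_i = (334 - 0.5Q)q_i - 9q_i.
First-order condition (treating rivals' output as given): 325 - q_i - (1/2)·Σ_{j≠i} q_j = 0.
By symmetry each firm produces the same amount; substituting Σ_{j≠i} q_j = 3q_i yields q_i = 325/(5/2) = 130.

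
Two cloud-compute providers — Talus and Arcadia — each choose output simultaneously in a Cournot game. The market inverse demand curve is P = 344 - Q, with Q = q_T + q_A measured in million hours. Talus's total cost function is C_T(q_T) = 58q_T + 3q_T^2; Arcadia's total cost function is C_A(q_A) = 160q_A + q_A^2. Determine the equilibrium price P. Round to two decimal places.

Talus's profit: π_T = (344 - Q)q_T - (58q_T + 3q_T²). Setting ∂π_T/∂q_T = 0: 286 - 8q_T - (q_A) = 0.
Arcadia's profit: π_A = (344 - Q)q_A - (160q_A + q_A²). Setting ∂π_A/∂q_A = 0: 184 - 4q_A - (q_T) = 0.
Best responses: q_T = (286 - q_A)/8, q_A = (184 - q_T)/4.
Solving the pair: q_T = 960/31, q_A = 1186/31.
Total output Q = 69.2258, so price P = 344 - 69.2258 = 274.7742.

274.77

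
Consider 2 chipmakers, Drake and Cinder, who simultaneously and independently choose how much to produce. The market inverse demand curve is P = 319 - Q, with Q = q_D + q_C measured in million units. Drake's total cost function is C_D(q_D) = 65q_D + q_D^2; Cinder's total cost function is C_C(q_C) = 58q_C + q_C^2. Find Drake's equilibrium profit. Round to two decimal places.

Drake's profit: π_D = (319 - Q)q_D - (65q_D + q_D²). Setting ∂π_D/∂q_D = 0: 254 - 4q_D - (q_C) = 0.
Cinder's first-order condition: 261 - 4q_C - (q_D) = 0.
Best responses: q_D = (254 - q_C)/4, q_C = (261 - q_D)/4.
Substituting one into the other gives q_D = 151/3 and q_C = 158/3.
Price P = 319 - 103 = 216.
Drake's profit: 216·(151/3) - 65·(151/3) - (151/3)² = 5066.8889.

5066.89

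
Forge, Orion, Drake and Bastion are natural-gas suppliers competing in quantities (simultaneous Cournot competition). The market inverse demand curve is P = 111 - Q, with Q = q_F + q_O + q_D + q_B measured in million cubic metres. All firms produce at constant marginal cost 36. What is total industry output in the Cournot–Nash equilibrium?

A representative firm's profit is π_i = q_i(111 - Q) - 36q_i.
Setting ∂π_i/∂q_i = 0 with rivals' quantities fixed: 75 - 2q_i - Σ_{j≠i} q_j = 0.
By symmetry each firm produces the same amount; substituting Σ_{j≠i} q_j = 3q_i yields q_i = 75/5 = 15.
Total output Q = 15 + 15 + 15 + 15 = 60.

60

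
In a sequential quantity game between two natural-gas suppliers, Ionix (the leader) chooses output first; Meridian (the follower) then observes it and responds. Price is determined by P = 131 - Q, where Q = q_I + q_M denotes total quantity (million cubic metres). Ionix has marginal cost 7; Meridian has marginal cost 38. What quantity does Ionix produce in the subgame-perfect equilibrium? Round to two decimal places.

The follower Meridian best-responds to any q_I: π_M = (131 - Q)q_M - 38q_M.
Setting the follower's marginal profit to zero, 93 - q_I - 2q_M = 0, i.e. q_M = (93 - q_I)/2.
Ionix substitutes q_M(q_I) into its own profit: π_I = q_I(131 - q_I - (93 - q_I)/2) - 7q_I = (169/2 - (1/2)q_I)q_I - 7q_I.
Leader FOC: 155/2 - q_I = 0, so q_I = 155/2.
Then q_M = (93 - 155/2)/2 = 31/4.

77.50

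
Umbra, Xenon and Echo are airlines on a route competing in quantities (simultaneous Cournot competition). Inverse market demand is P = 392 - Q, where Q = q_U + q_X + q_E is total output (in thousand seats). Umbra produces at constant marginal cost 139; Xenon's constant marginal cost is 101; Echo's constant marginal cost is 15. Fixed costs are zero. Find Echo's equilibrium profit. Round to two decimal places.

21535.56

Umbra's profit: π_U = (392 - Q)q_U - (139q_U). Setting ∂π_U/∂q_U = 0: 253 - 2q_U - (q_X + q_E) = 0.
Xenon's profit: π_X = (392 - Q)q_X - (101q_X). Setting ∂π_X/∂q_X = 0: 291 - 2q_X - (q_U + q_E) = 0.
Echo's first-order condition: 377 - 2q_E - (q_U + q_X) = 0.
Adding the 3 conditions: 921 − 2Q − 2Q = 0, i.e. Q = 921/4.
Back-substituting: q_U = (253 − 921/4) = 91/4, q_X = (291 − 921/4) = 243/4, q_E = (377 − 921/4) = 587/4.
Price P = 392 - 921/4 = 647/4.
Echo's profit: (647/4 - 15)·(587/4) = 21535.5625.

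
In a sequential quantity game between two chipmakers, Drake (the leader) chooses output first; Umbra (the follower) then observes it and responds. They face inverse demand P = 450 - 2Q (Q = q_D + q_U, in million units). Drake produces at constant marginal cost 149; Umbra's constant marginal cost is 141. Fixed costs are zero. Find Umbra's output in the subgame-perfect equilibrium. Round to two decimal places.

The follower Umbra best-responds to any q_D: π_U = (450 - 2Q)q_U - 141q_U.
Follower FOC: 309 - 2q_D - 4q_U = 0, so q_U(q_D) = (309 - 2q_D)/4.
The leader anticipates this reaction. Substituting into P = 450 - 2Q gives P = 591/2 - q_D, so π_D = (591/2 - q_D)q_D - 149q_D.
Maximising: ∂π_D/∂q_D = 293/2 - 2q_D = 0, giving q_D = 293/4.
Then q_U = (309 - 2·(293/4))/4 = 325/8.

40.63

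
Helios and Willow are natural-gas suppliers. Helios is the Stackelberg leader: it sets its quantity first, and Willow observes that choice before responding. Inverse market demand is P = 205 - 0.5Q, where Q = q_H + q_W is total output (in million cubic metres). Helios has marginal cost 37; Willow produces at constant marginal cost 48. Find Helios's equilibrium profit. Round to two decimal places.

Solve by backward induction. Given q_H, the follower Willow maximises π_W = (205 - (1/2)q_H - (1/2)q_W)q_W - 48q_W.
Setting the follower's marginal profit to zero, 157 - (1/2)q_H - q_W = 0, i.e. q_W = (157 - (1/2)q_H).
The leader anticipates this reaction. Substituting into P = 205 - 0.5Q gives P = 253/2 - (1/4)q_H, so π_H = (253/2 - (1/4)q_H)q_H - 37q_H.
Maximising: ∂π_H/∂q_H = 179/2 - (1/2)q_H = 0, giving q_H = 179.
Then q_W = (157 - (1/2)·179) = 135/2.
Price P = 205 - (1/2)·(493/2) = 327/4.
Helios's profit: (327/4 - 37)·179 = 8010.2500.

8010.25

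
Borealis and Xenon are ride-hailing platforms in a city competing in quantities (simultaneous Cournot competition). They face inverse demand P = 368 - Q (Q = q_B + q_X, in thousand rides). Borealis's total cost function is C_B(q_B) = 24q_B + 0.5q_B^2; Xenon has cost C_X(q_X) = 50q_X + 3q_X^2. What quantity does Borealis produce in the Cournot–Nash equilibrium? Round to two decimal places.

105.83

Borealis's profit: π_B = (368 - Q)q_B - (24q_B + (1/2)q_B²). Setting ∂π_B/∂q_B = 0: 344 - 3q_B - (q_X) = 0.
Xenon's profit: π_X = (368 - Q)q_X - (50q_X + 3q_X²). Setting ∂π_X/∂q_X = 0: 318 - 8q_X - (q_B) = 0.
So q_B = (344 - q_X)/3 and q_X = (318 - q_B)/8.
Substituting one into the other gives q_B = 105.8261 and q_X = 610/23.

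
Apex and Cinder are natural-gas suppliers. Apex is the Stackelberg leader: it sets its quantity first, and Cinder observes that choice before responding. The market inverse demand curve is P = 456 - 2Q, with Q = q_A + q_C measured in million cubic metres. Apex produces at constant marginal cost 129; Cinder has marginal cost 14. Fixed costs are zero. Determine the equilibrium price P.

Solve by backward induction. Given q_A, the follower Cinder maximises π_C = (456 - 2q_A - 2q_C)q_C - 14q_C.
Follower FOC: 442 - 2q_A - 4q_C = 0, so q_C(q_A) = (442 - 2q_A)/4.
Apex substitutes q_C(q_A) into its own profit: π_A = q_A(456 - 2q_A - (442 - 2q_A)/2) - 129q_A = (235 - q_A)q_A - 129q_A.
Leader FOC: 106 - 2q_A = 0, so q_A = 53.
Then q_C = (442 - 2·53)/4 = 84.
Total output Q = 137, so price P = 456 - 2·137 = 182.

182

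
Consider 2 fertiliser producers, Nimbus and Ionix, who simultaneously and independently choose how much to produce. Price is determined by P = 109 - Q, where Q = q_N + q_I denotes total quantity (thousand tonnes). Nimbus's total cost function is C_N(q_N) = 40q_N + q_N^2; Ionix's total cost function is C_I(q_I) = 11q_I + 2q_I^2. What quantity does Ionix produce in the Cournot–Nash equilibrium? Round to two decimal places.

Nimbus's profit: π_N = (109 - Q)q_N - (40q_N + q_N²). Setting ∂π_N/∂q_N = 0: 69 - 4q_N - (q_I) = 0.
Ionix's profit: π_I = (109 - Q)q_I - (11q_I + 2q_I²). Setting ∂π_I/∂q_I = 0: 98 - 6q_I - (q_N) = 0.
Rearranging gives the reaction functions q_N = (69 - q_I)/4 and q_I = (98 - q_N)/6.
Solving the pair: q_N = 316/23, q_I = 323/23.

14.04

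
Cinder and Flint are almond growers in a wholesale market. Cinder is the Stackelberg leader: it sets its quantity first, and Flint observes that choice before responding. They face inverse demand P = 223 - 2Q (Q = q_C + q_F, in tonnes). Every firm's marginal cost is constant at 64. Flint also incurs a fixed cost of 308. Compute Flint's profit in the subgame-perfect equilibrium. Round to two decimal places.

482.03

Solve by backward induction. Given q_C, the follower Flint maximises π_F = (223 - 2q_C - 2q_F)q_F - 64q_F.
Follower FOC: 159 - 2q_C - 4q_F = 0, so q_F(q_C) = (159 - 2q_C)/4.
The leader anticipates this reaction. Substituting into P = 223 - 2Q gives P = 287/2 - q_C, so π_C = (287/2 - q_C)q_C - 64q_C.
Leader FOC: 159/2 - 2q_C = 0, so q_C = 159/4.
Then q_F = (159 - 2·(159/4))/4 = 159/8.
Price P = 223 - 2·(477/8) = 415/4.
Flint's profit: (415/4 - 64)·(159/8) - 308 = 482.0313.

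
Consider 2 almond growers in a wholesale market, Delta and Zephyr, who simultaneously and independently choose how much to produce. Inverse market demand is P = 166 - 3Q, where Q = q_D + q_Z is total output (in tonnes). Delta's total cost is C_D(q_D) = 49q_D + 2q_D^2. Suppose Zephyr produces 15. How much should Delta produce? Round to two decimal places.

With the rival's output fixed at 15, Delta's profit is π_D = (166 - 3·15 - 3q_D)q_D - (49q_D + 2q_D²) = (121 - 3q_D)q_D - (49q_D + 2q_D²).
∂π_D/∂q_D = 72 - 10q_D = 0, so q_D = 36/5.

7.20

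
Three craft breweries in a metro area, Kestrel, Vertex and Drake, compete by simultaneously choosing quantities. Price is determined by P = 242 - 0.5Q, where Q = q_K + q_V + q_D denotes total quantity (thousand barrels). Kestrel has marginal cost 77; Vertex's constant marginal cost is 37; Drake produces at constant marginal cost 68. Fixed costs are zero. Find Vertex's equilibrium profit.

Kestrel's profit: π_K = (242 - 0.5Q)q_K - (77q_K). Setting ∂π_K/∂q_K = 0: 165 - q_K - (1/2)(q_V + q_D) = 0.
Vertex's profit: π_V = (242 - 0.5Q)q_V - (37q_V). Setting ∂π_V/∂q_V = 0: 205 - q_V - (1/2)(q_K + q_D) = 0.
Drake's profit: π_D = (242 - 0.5Q)q_D - (68q_D). Setting ∂π_D/∂q_D = 0: 174 - q_D - (1/2)(q_K + q_V) = 0.
Summing all 3 equations gives 544 − 2Q = 0, hence Q = 272.
Back-substituting: q_K = (165 − 136)/(1/2) = 58, q_V = (205 − 136)/(1/2) = 138, q_D = (174 − 136)/(1/2) = 76.
Price P = 242 - (1/2)·272 = 106.
Vertex's profit: (106 - 37)·138 = 9522.

9522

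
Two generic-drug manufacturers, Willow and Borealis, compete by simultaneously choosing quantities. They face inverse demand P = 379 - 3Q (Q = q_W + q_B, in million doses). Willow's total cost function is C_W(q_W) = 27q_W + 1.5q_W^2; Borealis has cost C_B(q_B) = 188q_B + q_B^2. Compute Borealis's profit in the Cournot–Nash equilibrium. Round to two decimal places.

443.00

Willow's profit: π_W = (379 - 3Q)q_W - (27q_W + (3/2)q_W²). Setting ∂π_W/∂q_W = 0: 352 - 9q_W - 3(q_B) = 0.
Borealis's profit: π_B = (379 - 3Q)q_B - (188q_B + q_B²). Setting ∂π_B/∂q_B = 0: 191 - 8q_B - 3(q_W) = 0.
So q_W = (352 - 3q_B)/9 and q_B = (191 - 3q_W)/8.
Substituting one into the other gives q_W = 35.6032 and q_B = 221/21.
Price P = 379 - 3·46.1270 = 240.6190.
Borealis's profit: 240.6190·(221/21) - 188·(221/21) - (221/21)² = 443.0023.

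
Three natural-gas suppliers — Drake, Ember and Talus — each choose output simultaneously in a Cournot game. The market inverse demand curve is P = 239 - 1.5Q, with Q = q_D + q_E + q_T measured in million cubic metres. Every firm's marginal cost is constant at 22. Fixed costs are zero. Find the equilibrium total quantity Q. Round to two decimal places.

108.50

A representative firm's profit is π_i = q_i(239 - 1.5Q) - 22q_i.
First-order condition (treating rivals' output as given): 217 - 3q_i - (3/2)·Σ_{j≠i} q_j = 0.
With identical firms every q_j equals q_i, so Σ_{j≠i} q_j = 2q_i and 217 = 6q_i, giving q_i = 217/6.
Total output Q = 217/6 + 217/6 + 217/6 = 217/2.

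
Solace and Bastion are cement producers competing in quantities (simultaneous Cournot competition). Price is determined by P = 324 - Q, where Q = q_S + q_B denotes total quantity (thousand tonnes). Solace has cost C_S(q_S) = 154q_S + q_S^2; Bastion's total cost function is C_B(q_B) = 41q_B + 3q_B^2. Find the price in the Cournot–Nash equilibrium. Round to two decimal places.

258.23

Solace's profit: π_S = (324 - Q)q_S - (154q_S + q_S²). Setting ∂π_S/∂q_S = 0: 170 - 4q_S - (q_B) = 0.
Bastion's profit: π_B = (324 - Q)q_B - (41q_B + 3q_B²). Setting ∂π_B/∂q_B = 0: 283 - 8q_B - (q_S) = 0.
Best responses: q_S = (170 - q_B)/4, q_B = (283 - q_S)/8.
Solving the pair: q_S = 1077/31, q_B = 962/31.
Total output Q = 65.7742, so price P = 324 - 65.7742 = 258.2258.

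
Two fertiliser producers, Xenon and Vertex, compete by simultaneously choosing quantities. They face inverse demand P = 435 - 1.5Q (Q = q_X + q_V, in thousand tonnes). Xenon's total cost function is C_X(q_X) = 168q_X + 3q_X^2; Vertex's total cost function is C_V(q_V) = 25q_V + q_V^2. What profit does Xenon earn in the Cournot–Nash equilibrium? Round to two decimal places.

Xenon's profit: π_X = (435 - 1.5Q)q_X - (168q_X + 3q_X²). Setting ∂π_X/∂q_X = 0: 267 - 9q_X - (3/2)(q_V) = 0.
Vertex's profit: π_V = (435 - 1.5Q)q_V - (25q_V + q_V²). Setting ∂π_V/∂q_V = 0: 410 - 5q_V - (3/2)(q_X) = 0.
Rearranging gives the reaction functions q_X = (267 - (3/2)q_V)/9 and q_V = (410 - (3/2)q_X)/5.
Solving the pair: q_X = 320/19, q_V = 1462/19.
Price P = 435 - (3/2)·(1782/19) = 294.3158.
Xenon's profit: 294.3158·(320/19) - 168·(320/19) - 3(320/19)² = 1276.4543.

1276.45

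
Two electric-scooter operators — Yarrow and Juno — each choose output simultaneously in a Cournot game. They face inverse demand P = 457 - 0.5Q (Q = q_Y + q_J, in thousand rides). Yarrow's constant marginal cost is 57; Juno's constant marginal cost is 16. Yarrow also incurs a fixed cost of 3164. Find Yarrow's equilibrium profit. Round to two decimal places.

Yarrow's profit: π_Y = (457 - 0.5Q)q_Y - (57q_Y). Setting ∂π_Y/∂q_Y = 0: 400 - q_Y - (1/2)(q_J) = 0.
Juno's first-order condition: 441 - q_J - (1/2)(q_Y) = 0.
Best responses: q_Y = (400 - (1/2)q_J), q_J = (441 - (1/2)q_Y).
Solving the pair: q_Y = 718/3, q_J = 964/3.
Price P = 457 - (1/2)·(1682/3) = 530/3.
Yarrow's profit: (530/3 - 57)·(718/3) - 3164 = 25476.2222.

25476.22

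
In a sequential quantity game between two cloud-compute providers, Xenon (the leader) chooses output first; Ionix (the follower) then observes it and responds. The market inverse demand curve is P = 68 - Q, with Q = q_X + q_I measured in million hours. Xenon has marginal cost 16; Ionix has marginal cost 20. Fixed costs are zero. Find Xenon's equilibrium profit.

The follower Ionix best-responds to any q_X: π_I = (68 - Q)q_I - 20q_I.
Follower FOC: 48 - q_X - 2q_I = 0, so q_I(q_X) = (48 - q_X)/2.
Xenon substitutes q_I(q_X) into its own profit: π_X = q_X(68 - q_X - (48 - q_X)/2) - 16q_X = (44 - (1/2)q_X)q_X - 16q_X.
Maximising: ∂π_X/∂q_X = 28 - q_X = 0, giving q_X = 28.
Then q_I = (48 - 28)/2 = 10.
Price P = 68 - 38 = 30.
Xenon's profit: (30 - 16)·28 = 392.

392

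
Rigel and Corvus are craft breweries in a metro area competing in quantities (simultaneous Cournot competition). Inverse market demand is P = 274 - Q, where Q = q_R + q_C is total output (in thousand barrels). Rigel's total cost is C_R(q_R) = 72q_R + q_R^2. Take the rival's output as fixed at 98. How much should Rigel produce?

26

With the rival's output fixed at 98, Rigel's profit is π_R = (274 - 98 - q_R)q_R - (72q_R + q_R²) = (176 - q_R)q_R - (72q_R + q_R²).
∂π_R/∂q_R = 104 - 4q_R = 0, so q_R = 26.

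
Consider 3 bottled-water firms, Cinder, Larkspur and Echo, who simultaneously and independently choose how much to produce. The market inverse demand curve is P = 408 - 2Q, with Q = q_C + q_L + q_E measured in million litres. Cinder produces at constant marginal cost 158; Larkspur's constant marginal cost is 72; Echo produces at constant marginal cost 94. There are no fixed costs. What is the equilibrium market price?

Cinder's profit: π_C = (408 - 2Q)q_C - (158q_C). Setting ∂π_C/∂q_C = 0: 250 - 4q_C - 2(q_L + q_E) = 0.
Larkspur's first-order condition: 336 - 4q_L - 2(q_C + q_E) = 0.
Echo's first-order condition: 314 - 4q_E - 2(q_C + q_L) = 0.
Adding the 3 first-order conditions: 900 − 8Q = 0, so Q = 225/2.
Back-substituting: q_C = (250 − 225)/2 = 25/2, q_L = (336 − 225)/2 = 111/2, q_E = (314 − 225)/2 = 89/2.
Total output Q = 225/2, so price P = 408 - 2·(225/2) = 183.

183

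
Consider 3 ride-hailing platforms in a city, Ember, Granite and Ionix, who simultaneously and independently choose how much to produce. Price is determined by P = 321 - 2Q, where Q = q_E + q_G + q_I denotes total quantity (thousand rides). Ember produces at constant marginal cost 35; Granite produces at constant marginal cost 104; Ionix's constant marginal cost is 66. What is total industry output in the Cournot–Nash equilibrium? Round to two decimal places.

94.75

Ember's profit: π_E = (321 - 2Q)q_E - (35q_E). Setting ∂π_E/∂q_E = 0: 286 - 4q_E - 2(q_G + q_I) = 0.
Granite's first-order condition: 217 - 4q_G - 2(q_E + q_I) = 0.
Ionix's first-order condition: 255 - 4q_I - 2(q_E + q_G) = 0.
Summing all 3 equations gives 758 − 8Q = 0, hence Q = 379/4.
Back-substituting: q_E = (286 − 379/2)/2 = 193/4, q_G = (217 − 379/2)/2 = 55/4, q_I = (255 − 379/2)/2 = 131/4.
Total output Q = 193/4 + 55/4 + 131/4 = 379/4.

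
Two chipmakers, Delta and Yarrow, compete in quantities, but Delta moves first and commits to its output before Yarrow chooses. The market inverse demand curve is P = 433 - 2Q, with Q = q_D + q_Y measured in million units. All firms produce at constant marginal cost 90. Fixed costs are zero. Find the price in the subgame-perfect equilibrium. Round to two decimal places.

Solve by backward induction. Given q_D, the follower Yarrow maximises π_Y = (433 - 2q_D - 2q_Y)q_Y - 90q_Y.
Setting the follower's marginal profit to zero, 343 - 2q_D - 4q_Y = 0, i.e. q_Y = (343 - 2q_D)/4.
Delta substitutes q_Y(q_D) into its own profit: π_D = q_D(433 - 2q_D - (343 - 2q_D)/2) - 90q_D = (523/2 - q_D)q_D - 90q_D.
The leader's first-order condition 343/2 - 2q_D = 0 yields q_D = 343/4.
Then q_Y = (343 - 2·(343/4))/4 = 343/8.
Total output Q = 1029/8, so price P = 433 - 2·(1029/8) = 703/4.

175.75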